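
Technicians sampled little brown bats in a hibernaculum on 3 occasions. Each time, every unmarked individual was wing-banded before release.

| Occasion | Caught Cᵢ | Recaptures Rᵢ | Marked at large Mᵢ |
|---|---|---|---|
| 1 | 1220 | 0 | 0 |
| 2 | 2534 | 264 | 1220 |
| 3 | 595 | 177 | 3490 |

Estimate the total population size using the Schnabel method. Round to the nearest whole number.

N ≈ 11,719

Σ MᵢCᵢ = 0·1220 + 1220·2534 + 3490·595 = 0 + 3091480 + 2076550 = 5168030
Σ Rᵢ = 0 + 264 + 177 = 441
N̂ = 5168030 / 441 ≈ 11718.9 → 11719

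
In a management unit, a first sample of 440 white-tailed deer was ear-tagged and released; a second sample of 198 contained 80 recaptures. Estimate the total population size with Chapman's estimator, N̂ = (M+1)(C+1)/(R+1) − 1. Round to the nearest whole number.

N ≈ 1082

N̂ = (440+1)(198+1)/(80+1) − 1 = 441·199/81 − 1
= 87759/81 − 1 ≈ 1083.4 − 1 ≈ 1082.4 → 1082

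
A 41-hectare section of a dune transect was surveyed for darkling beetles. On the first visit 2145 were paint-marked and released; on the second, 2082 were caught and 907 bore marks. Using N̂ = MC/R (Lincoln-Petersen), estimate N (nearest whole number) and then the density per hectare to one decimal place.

density ≈ 120.1 darkling beetles per hectare

N̂ = 2145·2082/907 = 4465890/907 ≈ 4923.8 → 4924
Density = N̂ / area = 4924 / 41 ≈ 120.10 → 120.1 per hectare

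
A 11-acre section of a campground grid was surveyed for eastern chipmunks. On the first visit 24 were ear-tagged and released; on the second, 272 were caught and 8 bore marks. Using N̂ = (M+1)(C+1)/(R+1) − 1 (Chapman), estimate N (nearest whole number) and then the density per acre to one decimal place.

N̂ = 25·273/9 − 1 = 6825/9 − 1 ≈ 757.3 → 757
Density = N̂ / area = 757 / 11 ≈ 68.82 → 68.8 per acre

density ≈ 68.8 eastern chipmunks per acre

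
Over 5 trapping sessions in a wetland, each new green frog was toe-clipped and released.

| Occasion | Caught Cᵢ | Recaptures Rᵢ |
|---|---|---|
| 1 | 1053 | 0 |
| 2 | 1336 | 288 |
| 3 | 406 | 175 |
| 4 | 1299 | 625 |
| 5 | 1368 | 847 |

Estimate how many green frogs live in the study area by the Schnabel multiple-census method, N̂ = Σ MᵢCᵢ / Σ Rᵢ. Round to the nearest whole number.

Marked at large before each occasion: Mᵢ = Σⱼ<ᵢ (Cⱼ − Rⱼ) → M1=0, M2=1053, M3=2101, M4=2332, M5=3006
Σ MᵢCᵢ = 0·1053 + 1053·1336 + 2101·406 + 2332·1299 + 3006·1368 = 0 + 1406808 + 853006 + 3029268 + 4112208 = 9401290
Σ Rᵢ = 0 + 288 + 175 + 625 + 847 = 1935
N̂ = 9401290 / 1935 ≈ 4858.5 → 4859

N ≈ 4859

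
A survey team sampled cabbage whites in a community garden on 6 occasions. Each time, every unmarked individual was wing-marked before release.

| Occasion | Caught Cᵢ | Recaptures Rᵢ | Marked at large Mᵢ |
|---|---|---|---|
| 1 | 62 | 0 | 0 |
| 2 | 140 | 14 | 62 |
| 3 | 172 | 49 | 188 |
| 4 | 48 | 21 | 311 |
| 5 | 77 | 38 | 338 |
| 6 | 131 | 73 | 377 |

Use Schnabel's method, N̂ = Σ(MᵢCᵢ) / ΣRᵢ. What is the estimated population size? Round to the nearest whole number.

N ≈ 674

Σ MᵢCᵢ = 0·62 + 62·140 + 188·172 + 311·48 + 338·77 + 377·131 = 0 + 8680 + 32336 + 14928 + 26026 + 49387 = 131357
Σ Rᵢ = 0 + 14 + 49 + 21 + 38 + 73 = 195
N̂ = 131357 / 195 ≈ 673.6 → 674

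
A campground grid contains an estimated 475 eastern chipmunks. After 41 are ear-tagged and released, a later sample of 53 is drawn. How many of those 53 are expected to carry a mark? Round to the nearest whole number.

Expected recaptures E[R] = M·C / N.
E[R] = 41 × 53 / 475 = 2173 / 475 ≈ 4.6 → 5

expected recaptures ≈ 5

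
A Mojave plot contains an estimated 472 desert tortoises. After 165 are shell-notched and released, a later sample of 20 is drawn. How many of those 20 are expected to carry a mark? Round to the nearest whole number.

expected recaptures ≈ 7

The marked fraction of the population is 165/472, so in a sample of 20 expect C·(M/N) marked.
E[R] = 165 × 20 / 472 = 3300 / 472 ≈ 7.0 → 7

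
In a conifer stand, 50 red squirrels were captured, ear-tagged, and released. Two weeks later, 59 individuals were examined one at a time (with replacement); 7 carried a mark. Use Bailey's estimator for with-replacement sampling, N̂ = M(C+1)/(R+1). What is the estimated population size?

N = 375

N̂ = 50·(59+1)/(7+1) = 50·60/8 = 3000/8 = 375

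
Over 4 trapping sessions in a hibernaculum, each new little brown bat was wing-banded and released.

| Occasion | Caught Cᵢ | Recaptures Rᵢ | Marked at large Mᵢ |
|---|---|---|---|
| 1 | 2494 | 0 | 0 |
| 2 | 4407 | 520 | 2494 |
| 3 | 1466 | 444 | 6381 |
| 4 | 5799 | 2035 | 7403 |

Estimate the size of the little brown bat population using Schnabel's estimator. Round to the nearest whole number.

N ≈ 21,099

Σ MᵢCᵢ = 0·2494 + 2494·4407 + 6381·1466 + 7403·5799 = 0 + 10991058 + 9354546 + 42929997 = 63275601
Σ Rᵢ = 0 + 520 + 444 + 2035 = 2999
N̂ = 63275601 / 2999 ≈ 21098.9 → 21099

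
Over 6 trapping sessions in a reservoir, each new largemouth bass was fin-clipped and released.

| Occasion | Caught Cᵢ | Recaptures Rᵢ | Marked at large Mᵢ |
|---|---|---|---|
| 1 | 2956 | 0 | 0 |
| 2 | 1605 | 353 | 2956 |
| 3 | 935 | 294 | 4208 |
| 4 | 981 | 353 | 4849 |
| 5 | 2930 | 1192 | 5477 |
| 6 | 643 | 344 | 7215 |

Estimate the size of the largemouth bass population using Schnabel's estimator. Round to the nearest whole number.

Σ MᵢCᵢ = 0·2956 + 2956·1605 + 4208·935 + 4849·981 + 5477·2930 + 7215·643 = 0 + 4744380 + 3934480 + 4756869 + 16047610 + 4639245 = 34122584
Σ Rᵢ = 0 + 353 + 294 + 353 + 1192 + 344 = 2536
N̂ = 34122584 / 2536 ≈ 13455.3 → 13455

N ≈ 13,455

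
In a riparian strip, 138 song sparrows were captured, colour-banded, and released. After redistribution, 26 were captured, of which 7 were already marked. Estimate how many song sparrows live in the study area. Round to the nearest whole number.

N = (138 × 26) / 7 = 3588 / 7 ≈ 512.6 → 513

N ≈ 513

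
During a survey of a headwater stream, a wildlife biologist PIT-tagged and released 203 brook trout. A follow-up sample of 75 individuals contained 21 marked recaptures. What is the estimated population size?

N = (203 × 75) / 21 = 15225 / 21 = 725

N = 725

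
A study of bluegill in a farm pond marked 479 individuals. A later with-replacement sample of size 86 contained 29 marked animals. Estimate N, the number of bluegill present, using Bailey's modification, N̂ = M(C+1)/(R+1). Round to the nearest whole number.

N̂ = 479·(86+1)/(29+1) = 479·87/30 = 41673/30 ≈ 1389.1 → 1389

N ≈ 1389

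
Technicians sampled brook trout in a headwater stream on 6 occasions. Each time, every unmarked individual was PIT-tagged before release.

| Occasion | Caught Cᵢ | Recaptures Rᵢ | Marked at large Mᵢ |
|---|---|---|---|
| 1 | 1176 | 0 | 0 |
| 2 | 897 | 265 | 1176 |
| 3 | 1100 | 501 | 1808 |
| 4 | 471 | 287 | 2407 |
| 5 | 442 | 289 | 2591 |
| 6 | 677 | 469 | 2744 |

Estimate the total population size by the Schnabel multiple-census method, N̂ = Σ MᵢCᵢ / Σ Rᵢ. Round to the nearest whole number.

N ≈ 3965

Σ MᵢCᵢ = 0·1176 + 1176·897 + 1808·1100 + 2407·471 + 2591·442 + 2744·677 = 0 + 1054872 + 1988800 + 1133697 + 1145222 + 1857688 = 7180279
Σ Rᵢ = 0 + 265 + 501 + 287 + 289 + 469 = 1811
N̂ = 7180279 / 1811 ≈ 3964.8 → 3965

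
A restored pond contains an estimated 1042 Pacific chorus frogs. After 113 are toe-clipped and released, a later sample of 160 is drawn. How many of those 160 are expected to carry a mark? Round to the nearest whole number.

Expected recaptures E[R] = M·C / N.
E[R] = 113 × 160 / 1042 = 18080 / 1042 ≈ 17.4 → 17

expected recaptures ≈ 17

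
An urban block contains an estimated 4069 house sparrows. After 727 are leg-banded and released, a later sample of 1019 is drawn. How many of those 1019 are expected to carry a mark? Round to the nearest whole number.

Expected recaptures E[R] = M·C / N.
E[R] = 727 × 1019 / 4069 = 740813 / 4069 ≈ 182.1 → 182

expected recaptures ≈ 182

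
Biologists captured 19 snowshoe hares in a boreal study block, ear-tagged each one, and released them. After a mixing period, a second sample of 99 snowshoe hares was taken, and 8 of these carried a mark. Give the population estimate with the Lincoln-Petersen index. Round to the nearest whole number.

N ≈ 235

Lincoln-Petersen assumes M/N = R/C, so N = M·C / R.
N = (19 × 99) / 8 = 1881 / 8 ≈ 235.1 → 235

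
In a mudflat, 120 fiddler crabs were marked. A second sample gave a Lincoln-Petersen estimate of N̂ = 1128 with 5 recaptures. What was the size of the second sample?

C = 47

From N = M·C/R: C = N·R / M = 1128·5 / 120 = 5640 / 120 = 47.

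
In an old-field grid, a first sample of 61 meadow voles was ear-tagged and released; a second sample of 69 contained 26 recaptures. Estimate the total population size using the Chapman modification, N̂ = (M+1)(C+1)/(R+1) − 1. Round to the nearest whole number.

N ≈ 160

N̂ = (61+1)(69+1)/(26+1) − 1 = 62·70/27 − 1
= 4340/27 − 1 ≈ 160.7 − 1 ≈ 159.7 → 160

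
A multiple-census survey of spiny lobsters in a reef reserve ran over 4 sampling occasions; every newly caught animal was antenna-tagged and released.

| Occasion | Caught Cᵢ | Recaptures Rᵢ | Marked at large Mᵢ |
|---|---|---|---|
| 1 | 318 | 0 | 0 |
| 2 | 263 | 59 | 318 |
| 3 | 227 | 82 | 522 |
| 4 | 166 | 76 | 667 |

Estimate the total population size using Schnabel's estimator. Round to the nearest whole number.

Σ MᵢCᵢ = 0·318 + 318·263 + 522·227 + 667·166 = 0 + 83634 + 118494 + 110722 = 312850
Σ Rᵢ = 0 + 59 + 82 + 76 = 217
N̂ = 312850 / 217 ≈ 1441.7 → 1442

N ≈ 1442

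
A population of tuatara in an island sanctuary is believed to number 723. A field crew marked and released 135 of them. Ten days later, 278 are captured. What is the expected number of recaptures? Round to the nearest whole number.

Expected recaptures E[R] = M·C / N.
E[R] = 135 × 278 / 723 = 37530 / 723 ≈ 51.9 → 52

expected recaptures ≈ 52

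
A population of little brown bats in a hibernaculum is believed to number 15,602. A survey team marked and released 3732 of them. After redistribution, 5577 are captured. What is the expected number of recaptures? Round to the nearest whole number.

expected recaptures ≈ 1334

The marked fraction of the population is 3732/15602, so in a sample of 5577 expect C·(M/N) marked.
E[R] = 3732 × 5577 / 15602 = 20813364 / 15602 ≈ 1334.0 → 1334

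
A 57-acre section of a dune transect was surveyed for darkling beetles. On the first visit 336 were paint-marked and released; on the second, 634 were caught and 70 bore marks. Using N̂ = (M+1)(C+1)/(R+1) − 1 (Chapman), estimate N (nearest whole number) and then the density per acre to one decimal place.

density ≈ 52.9 darkling beetles per acre

N̂ = 337·635/71 − 1 = 213995/71 − 1 ≈ 3013.0 → 3013
Density = N̂ / area = 3013 / 57 ≈ 52.86 → 52.9 per acre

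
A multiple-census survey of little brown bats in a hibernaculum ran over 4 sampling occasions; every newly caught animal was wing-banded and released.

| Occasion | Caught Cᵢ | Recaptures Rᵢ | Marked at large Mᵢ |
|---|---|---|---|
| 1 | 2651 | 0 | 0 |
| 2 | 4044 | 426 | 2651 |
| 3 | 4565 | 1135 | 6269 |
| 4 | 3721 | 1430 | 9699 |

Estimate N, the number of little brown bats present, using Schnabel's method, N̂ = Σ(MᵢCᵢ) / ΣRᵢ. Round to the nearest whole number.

Σ MᵢCᵢ = 0·2651 + 2651·4044 + 6269·4565 + 9699·3721 = 0 + 10720644 + 28617985 + 36089979 = 75428608
Σ Rᵢ = 0 + 426 + 1135 + 1430 = 2991
N̂ = 75428608 / 2991 ≈ 25218.5 → 25219

N ≈ 25,219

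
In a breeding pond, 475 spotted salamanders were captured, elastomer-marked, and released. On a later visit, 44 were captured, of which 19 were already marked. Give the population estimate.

N = 1100

N = (475 × 44) / 19 = 20900 / 19 = 1100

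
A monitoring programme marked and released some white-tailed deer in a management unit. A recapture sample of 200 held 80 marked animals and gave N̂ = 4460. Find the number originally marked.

M = 1784

From N = M·C/R: M = N·R / C = 4460·80 / 200 = 356800 / 200 = 1784.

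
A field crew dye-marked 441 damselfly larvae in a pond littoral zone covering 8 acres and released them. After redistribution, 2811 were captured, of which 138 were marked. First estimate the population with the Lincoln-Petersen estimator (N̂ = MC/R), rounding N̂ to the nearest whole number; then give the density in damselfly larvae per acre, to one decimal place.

density ≈ 1122.9 damselfly larvae per acre

N̂ = 441·2811/138 = 1239651/138 ≈ 8983.0 → 8983
Density = N̂ / area = 8983 / 8 ≈ 1122.88 → 1122.9 per acre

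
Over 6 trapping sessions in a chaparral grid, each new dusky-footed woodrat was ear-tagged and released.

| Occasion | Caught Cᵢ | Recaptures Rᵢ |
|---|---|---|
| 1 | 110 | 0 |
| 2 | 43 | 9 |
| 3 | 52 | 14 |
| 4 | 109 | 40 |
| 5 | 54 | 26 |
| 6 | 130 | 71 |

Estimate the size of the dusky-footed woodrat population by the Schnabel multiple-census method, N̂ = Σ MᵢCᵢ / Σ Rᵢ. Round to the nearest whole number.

N ≈ 512

Marked at large before each occasion: Mᵢ = Σⱼ<ᵢ (Cⱼ − Rⱼ) → M1=0, M2=110, M3=144, M4=182, M5=251, M6=279
Σ MᵢCᵢ = 0·110 + 110·43 + 144·52 + 182·109 + 251·54 + 279·130 = 0 + 4730 + 7488 + 19838 + 13554 + 36270 = 81880
Σ Rᵢ = 0 + 9 + 14 + 40 + 26 + 71 = 160
N̂ = 81880 / 160 ≈ 511.8 → 512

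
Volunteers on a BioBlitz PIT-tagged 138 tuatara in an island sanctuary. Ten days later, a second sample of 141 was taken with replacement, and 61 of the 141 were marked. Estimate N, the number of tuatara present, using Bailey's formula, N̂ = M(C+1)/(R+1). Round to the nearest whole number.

N ≈ 316

N̂ = 138·(141+1)/(61+1) = 138·142/62 = 19596/62 ≈ 316.1 → 316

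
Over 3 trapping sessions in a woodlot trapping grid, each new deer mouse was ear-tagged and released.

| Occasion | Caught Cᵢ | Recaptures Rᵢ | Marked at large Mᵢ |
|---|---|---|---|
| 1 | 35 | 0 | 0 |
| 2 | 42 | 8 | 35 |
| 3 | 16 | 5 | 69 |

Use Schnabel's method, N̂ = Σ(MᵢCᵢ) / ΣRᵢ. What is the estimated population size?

N = 198

Σ MᵢCᵢ = 0·35 + 35·42 + 69·16 = 0 + 1470 + 1104 = 2574
Σ Rᵢ = 0 + 8 + 5 = 13
N̂ = 2574 / 13 = 198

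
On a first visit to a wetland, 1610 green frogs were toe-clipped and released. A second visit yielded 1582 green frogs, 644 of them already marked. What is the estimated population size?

N = 3955

Lincoln-Petersen assumes M/N = R/C, so N = M·C / R.
N = (1610 × 1582) / 644 = 2547020 / 644 = 3955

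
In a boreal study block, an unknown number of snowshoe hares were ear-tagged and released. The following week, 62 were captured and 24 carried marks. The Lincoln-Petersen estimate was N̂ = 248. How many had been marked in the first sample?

From N = M·C/R: M = N·R / C = 248·24 / 62 = 5952 / 62 = 96.

M = 96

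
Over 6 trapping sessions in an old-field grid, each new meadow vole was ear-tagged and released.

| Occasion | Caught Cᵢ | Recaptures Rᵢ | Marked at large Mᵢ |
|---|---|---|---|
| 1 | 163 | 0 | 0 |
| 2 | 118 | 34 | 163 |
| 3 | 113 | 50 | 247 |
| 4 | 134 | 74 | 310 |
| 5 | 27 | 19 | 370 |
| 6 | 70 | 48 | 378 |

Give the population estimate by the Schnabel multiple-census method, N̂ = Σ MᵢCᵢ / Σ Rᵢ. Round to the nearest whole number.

Σ MᵢCᵢ = 0·163 + 163·118 + 247·113 + 310·134 + 370·27 + 378·70 = 0 + 19234 + 27911 + 41540 + 9990 + 26460 = 125135
Σ Rᵢ = 0 + 34 + 50 + 74 + 19 + 48 = 225
N̂ = 125135 / 225 ≈ 556.2 → 556

N ≈ 556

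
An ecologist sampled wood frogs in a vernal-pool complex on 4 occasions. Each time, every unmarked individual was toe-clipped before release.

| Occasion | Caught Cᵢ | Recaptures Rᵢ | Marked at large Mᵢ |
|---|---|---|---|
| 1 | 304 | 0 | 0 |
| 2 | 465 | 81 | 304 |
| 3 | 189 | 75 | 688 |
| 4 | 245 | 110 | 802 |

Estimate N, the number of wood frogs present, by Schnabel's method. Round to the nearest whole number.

Σ MᵢCᵢ = 0·304 + 304·465 + 688·189 + 802·245 = 0 + 141360 + 130032 + 196490 = 467882
Σ Rᵢ = 0 + 81 + 75 + 110 = 266
N̂ = 467882 / 266 ≈ 1759.0 → 1759

N ≈ 1759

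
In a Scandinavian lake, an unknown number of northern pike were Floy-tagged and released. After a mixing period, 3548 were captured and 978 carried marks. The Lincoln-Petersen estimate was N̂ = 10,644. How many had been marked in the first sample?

From N = M·C/R: M = N·R / C = 10644·978 / 3548 = 10409832 / 3548 = 2934.

M = 2934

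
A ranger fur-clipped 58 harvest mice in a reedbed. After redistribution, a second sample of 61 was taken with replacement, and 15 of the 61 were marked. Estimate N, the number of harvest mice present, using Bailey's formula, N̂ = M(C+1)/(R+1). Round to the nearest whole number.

N ≈ 225

N̂ = 58·(61+1)/(15+1) = 58·62/16 = 3596/16 ≈ 224.8 → 225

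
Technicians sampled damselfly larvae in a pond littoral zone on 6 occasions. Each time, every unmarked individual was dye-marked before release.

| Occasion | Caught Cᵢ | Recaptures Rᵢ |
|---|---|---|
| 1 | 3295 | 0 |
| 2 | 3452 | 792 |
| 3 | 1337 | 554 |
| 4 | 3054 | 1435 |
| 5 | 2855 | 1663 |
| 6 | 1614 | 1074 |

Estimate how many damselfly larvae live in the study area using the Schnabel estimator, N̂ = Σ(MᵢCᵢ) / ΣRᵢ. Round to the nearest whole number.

N ≈ 14,350

Marked at large before each occasion: Mᵢ = Σⱼ<ᵢ (Cⱼ − Rⱼ) → M1=0, M2=3295, M3=5955, M4=6738, M5=8357, M6=9549
Σ MᵢCᵢ = 0·3295 + 3295·3452 + 5955·1337 + 6738·3054 + 8357·2855 + 9549·1614 = 0 + 11374340 + 7961835 + 20577852 + 23859235 + 15412086 = 79185348
Σ Rᵢ = 0 + 792 + 554 + 1435 + 1663 + 1074 = 5518
N̂ = 79185348 / 5518 ≈ 14350.4 → 14350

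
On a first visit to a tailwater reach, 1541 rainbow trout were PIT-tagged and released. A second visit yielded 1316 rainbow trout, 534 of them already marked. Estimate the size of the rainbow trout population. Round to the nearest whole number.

N ≈ 3798

Lincoln-Petersen assumes M/N = R/C, so N = M·C / R.
N = (1541 × 1316) / 534 = 2027956 / 534 ≈ 3797.7 → 3798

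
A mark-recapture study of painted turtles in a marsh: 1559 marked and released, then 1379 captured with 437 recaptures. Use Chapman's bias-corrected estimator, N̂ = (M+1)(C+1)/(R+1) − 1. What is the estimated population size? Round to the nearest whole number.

N ≈ 4914

N̂ = (1559+1)(1379+1)/(437+1) − 1 = 1560·1380/438 − 1
= 2152800/438 − 1 ≈ 4915.1 − 1 ≈ 4914.1 → 4914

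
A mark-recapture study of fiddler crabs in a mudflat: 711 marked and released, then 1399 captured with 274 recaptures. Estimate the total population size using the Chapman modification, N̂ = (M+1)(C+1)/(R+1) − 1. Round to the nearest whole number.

N̂ = (711+1)(1399+1)/(274+1) − 1 = 712·1400/275 − 1
= 996800/275 − 1 ≈ 3624.7 − 1 ≈ 3623.7 → 3624

N ≈ 3624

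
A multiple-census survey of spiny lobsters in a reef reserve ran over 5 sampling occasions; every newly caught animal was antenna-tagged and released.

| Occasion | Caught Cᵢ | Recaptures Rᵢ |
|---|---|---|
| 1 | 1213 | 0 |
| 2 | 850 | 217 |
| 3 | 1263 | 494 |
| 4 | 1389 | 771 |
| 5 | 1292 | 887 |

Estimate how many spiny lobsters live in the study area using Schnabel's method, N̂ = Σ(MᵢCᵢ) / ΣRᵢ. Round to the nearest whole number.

N ≈ 4716

Marked at large before each occasion: Mᵢ = Σⱼ<ᵢ (Cⱼ − Rⱼ) → M1=0, M2=1213, M3=1846, M4=2615, M5=3233
Σ MᵢCᵢ = 0·1213 + 1213·850 + 1846·1263 + 2615·1389 + 3233·1292 = 0 + 1031050 + 2331498 + 3632235 + 4177036 = 11171819
Σ Rᵢ = 0 + 217 + 494 + 771 + 887 = 2369
N̂ = 11171819 / 2369 ≈ 4715.8 → 4716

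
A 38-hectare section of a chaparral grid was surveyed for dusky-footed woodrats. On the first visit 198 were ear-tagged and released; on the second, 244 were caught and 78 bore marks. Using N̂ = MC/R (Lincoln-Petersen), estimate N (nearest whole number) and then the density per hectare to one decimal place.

density ≈ 16.3 dusky-footed woodrats per hectare

N̂ = 198·244/78 = 48312/78 ≈ 619.4 → 619
Density = N̂ / area = 619 / 38 ≈ 16.29 → 16.3 per hectare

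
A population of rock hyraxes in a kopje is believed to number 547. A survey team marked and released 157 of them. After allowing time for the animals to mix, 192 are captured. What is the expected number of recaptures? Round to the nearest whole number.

The marked fraction of the population is 157/547, so in a sample of 192 expect C·(M/N) marked.
E[R] = 157 × 192 / 547 = 30144 / 547 ≈ 55.1 → 55

expected recaptures ≈ 55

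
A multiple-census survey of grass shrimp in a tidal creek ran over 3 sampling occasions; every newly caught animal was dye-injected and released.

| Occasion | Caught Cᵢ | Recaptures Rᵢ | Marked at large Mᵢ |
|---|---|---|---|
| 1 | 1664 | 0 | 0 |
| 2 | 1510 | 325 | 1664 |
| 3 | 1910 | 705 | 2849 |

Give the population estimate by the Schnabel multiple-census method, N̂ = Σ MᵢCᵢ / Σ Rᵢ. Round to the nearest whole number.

Σ MᵢCᵢ = 0·1664 + 1664·1510 + 2849·1910 = 0 + 2512640 + 5441590 = 7954230
Σ Rᵢ = 0 + 325 + 705 = 1030
N̂ = 7954230 / 1030 ≈ 7722.6 → 7723

N ≈ 7723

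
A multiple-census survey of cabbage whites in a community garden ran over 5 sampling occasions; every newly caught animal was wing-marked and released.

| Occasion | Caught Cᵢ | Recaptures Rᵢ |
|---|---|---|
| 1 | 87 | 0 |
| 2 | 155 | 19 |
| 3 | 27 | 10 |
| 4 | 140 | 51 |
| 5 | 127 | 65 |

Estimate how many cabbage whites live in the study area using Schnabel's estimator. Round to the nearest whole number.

Marked at large before each occasion: Mᵢ = Σⱼ<ᵢ (Cⱼ − Rⱼ) → M1=0, M2=87, M3=223, M4=240, M5=329
Σ MᵢCᵢ = 0·87 + 87·155 + 223·27 + 240·140 + 329·127 = 0 + 13485 + 6021 + 33600 + 41783 = 94889
Σ Rᵢ = 0 + 19 + 10 + 51 + 65 = 145
N̂ = 94889 / 145 ≈ 654.4 → 654

N ≈ 654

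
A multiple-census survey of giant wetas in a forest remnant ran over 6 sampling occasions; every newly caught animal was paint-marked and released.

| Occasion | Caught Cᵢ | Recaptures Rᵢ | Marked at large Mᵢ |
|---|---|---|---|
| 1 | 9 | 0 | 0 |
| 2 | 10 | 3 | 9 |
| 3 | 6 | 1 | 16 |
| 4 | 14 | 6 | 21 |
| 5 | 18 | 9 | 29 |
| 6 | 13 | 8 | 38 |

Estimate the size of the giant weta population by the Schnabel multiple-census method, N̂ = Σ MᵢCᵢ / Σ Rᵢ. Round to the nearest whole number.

Σ MᵢCᵢ = 0·9 + 9·10 + 16·6 + 21·14 + 29·18 + 38·13 = 0 + 90 + 96 + 294 + 522 + 494 = 1496
Σ Rᵢ = 0 + 3 + 1 + 6 + 9 + 8 = 27
N̂ = 1496 / 27 ≈ 55.4 → 55

N ≈ 55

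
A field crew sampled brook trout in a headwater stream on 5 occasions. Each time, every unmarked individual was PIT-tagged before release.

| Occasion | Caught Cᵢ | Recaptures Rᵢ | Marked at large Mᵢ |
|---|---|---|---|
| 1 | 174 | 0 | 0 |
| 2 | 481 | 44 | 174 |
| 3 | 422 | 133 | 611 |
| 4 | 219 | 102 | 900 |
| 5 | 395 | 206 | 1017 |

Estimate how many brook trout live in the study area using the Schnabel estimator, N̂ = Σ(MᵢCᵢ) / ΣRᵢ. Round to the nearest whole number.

Σ MᵢCᵢ = 0·174 + 174·481 + 611·422 + 900·219 + 1017·395 = 0 + 83694 + 257842 + 197100 + 401715 = 940351
Σ Rᵢ = 0 + 44 + 133 + 102 + 206 = 485
N̂ = 940351 / 485 ≈ 1938.9 → 1939

N ≈ 1939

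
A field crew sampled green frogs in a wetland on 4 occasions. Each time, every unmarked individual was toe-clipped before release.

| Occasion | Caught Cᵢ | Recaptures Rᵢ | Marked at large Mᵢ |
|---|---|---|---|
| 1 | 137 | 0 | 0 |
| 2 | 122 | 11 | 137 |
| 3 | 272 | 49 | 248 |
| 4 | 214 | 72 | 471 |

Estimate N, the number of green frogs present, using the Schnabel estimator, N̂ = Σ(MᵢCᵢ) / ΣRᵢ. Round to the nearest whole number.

Σ MᵢCᵢ = 0·137 + 137·122 + 248·272 + 471·214 = 0 + 16714 + 67456 + 100794 = 184964
Σ Rᵢ = 0 + 11 + 49 + 72 = 132
N̂ = 184964 / 132 ≈ 1401.2 → 1401

N ≈ 1401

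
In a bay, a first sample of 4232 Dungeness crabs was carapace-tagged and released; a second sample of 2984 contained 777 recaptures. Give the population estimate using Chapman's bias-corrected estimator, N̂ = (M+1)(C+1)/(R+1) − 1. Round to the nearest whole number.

N̂ = (4232+1)(2984+1)/(777+1) − 1 = 4233·2985/778 − 1
= 12635505/778 − 1 ≈ 16241.0 − 1 ≈ 16240.0 → 16240

N ≈ 16,240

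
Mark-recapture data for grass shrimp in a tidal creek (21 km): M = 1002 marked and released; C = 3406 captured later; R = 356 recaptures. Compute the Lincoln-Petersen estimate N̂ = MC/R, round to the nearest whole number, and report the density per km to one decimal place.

N̂ = 1002·3406/356 = 3412812/356 ≈ 9586.6 → 9587
Density = N̂ / area = 9587 / 21 ≈ 456.52 → 456.5 per km

density ≈ 456.5 grass shrimp per km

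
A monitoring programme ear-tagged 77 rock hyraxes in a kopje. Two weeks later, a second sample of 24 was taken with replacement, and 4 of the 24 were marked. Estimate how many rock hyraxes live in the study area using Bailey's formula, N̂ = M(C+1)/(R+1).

N̂ = 77·(24+1)/(4+1) = 77·25/5 = 1925/5 = 385

N = 385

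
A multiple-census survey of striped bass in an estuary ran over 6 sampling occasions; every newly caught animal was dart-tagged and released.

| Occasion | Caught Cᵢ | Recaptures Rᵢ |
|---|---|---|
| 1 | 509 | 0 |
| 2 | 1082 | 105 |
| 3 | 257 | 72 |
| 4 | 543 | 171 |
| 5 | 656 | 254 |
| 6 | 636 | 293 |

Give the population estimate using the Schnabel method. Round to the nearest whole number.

Marked at large before each occasion: Mᵢ = Σⱼ<ᵢ (Cⱼ − Rⱼ) → M1=0, M2=509, M3=1486, M4=1671, M5=2043, M6=2445
Σ MᵢCᵢ = 0·509 + 509·1082 + 1486·257 + 1671·543 + 2043·656 + 2445·636 = 0 + 550738 + 381902 + 907353 + 1340208 + 1555020 = 4735221
Σ Rᵢ = 0 + 105 + 72 + 171 + 254 + 293 = 895
N̂ = 4735221 / 895 ≈ 5290.7 → 5291

N ≈ 5291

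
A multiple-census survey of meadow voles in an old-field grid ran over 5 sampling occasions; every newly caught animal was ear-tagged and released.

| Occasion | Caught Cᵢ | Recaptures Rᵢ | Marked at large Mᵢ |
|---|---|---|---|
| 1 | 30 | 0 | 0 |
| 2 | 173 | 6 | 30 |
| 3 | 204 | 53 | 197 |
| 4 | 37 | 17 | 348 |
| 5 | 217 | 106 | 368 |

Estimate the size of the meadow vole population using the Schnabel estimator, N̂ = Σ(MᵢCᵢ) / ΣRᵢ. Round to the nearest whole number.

Σ MᵢCᵢ = 0·30 + 30·173 + 197·204 + 348·37 + 368·217 = 0 + 5190 + 40188 + 12876 + 79856 = 138110
Σ Rᵢ = 0 + 6 + 53 + 17 + 106 = 182
N̂ = 138110 / 182 ≈ 758.8 → 759

N ≈ 759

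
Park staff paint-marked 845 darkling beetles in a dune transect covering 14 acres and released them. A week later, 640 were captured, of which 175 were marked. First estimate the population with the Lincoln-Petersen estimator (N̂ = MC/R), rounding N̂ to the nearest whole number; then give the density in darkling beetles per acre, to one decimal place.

density ≈ 220.7 darkling beetles per acre

N̂ = 845·640/175 = 540800/175 ≈ 3090.3 → 3090
Density = N̂ / area = 3090 / 14 ≈ 220.71 → 220.7 per acre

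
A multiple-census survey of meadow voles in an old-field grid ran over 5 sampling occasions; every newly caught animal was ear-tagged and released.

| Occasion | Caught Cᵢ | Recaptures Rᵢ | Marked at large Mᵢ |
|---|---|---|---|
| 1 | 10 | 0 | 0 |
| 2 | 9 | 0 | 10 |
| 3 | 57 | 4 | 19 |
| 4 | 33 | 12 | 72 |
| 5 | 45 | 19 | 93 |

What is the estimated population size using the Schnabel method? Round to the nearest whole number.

N ≈ 221

Σ MᵢCᵢ = 0·10 + 10·9 + 19·57 + 72·33 + 93·45 = 0 + 90 + 1083 + 2376 + 4185 = 7734
Σ Rᵢ = 0 + 0 + 4 + 12 + 19 = 35
N̂ = 7734 / 35 ≈ 221.0 → 221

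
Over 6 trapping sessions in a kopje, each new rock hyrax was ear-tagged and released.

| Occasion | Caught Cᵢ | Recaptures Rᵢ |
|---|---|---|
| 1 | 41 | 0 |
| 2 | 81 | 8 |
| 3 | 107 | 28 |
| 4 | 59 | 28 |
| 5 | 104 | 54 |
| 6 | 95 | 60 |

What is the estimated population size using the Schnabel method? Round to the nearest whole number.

N ≈ 428

Marked at large before each occasion: Mᵢ = Σⱼ<ᵢ (Cⱼ − Rⱼ) → M1=0, M2=41, M3=114, M4=193, M5=224, M6=274
Σ MᵢCᵢ = 0·41 + 41·81 + 114·107 + 193·59 + 224·104 + 274·95 = 0 + 3321 + 12198 + 11387 + 23296 + 26030 = 76232
Σ Rᵢ = 0 + 8 + 28 + 28 + 54 + 60 = 178
N̂ = 76232 / 178 ≈ 428.3 → 428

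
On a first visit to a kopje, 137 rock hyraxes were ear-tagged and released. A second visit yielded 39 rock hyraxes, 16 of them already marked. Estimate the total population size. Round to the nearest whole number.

N ≈ 334

The marked fraction in the recapture sample should equal the marked fraction in the population: 16/39 = 137/N.
N = (137 × 39) / 16 = 5343 / 16 ≈ 333.9 → 334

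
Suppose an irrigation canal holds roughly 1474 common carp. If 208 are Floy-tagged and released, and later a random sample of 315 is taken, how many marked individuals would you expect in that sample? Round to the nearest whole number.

expected recaptures ≈ 44

Expected recaptures E[R] = M·C / N.
E[R] = 208 × 315 / 1474 = 65520 / 1474 ≈ 44.45 → 44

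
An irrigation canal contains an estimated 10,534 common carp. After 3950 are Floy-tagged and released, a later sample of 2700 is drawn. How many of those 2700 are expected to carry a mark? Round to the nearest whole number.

The marked fraction of the population is 3950/10534, so in a sample of 2700 expect C·(M/N) marked.
E[R] = 3950 × 2700 / 10534 = 10665000 / 10534 ≈ 1012.4 → 1012

expected recaptures ≈ 1012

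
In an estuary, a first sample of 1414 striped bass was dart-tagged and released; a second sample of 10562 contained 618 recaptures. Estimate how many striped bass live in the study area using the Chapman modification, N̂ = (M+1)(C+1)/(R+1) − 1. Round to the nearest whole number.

N̂ = (1414+1)(10562+1)/(618+1) − 1 = 1415·10563/619 − 1
= 14946645/619 − 1 ≈ 24146.4 − 1 ≈ 24145.4 → 24145

N ≈ 24,145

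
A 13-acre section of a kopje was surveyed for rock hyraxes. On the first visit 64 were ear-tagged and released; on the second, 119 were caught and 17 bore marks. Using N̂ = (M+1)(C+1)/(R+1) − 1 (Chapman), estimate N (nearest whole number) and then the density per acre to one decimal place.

density ≈ 33.2 rock hyraxes per acre

N̂ = 65·120/18 − 1 = 7800/18 − 1 ≈ 432.3 → 432
Density = N̂ / area = 432 / 13 ≈ 33.23 → 33.2 per acre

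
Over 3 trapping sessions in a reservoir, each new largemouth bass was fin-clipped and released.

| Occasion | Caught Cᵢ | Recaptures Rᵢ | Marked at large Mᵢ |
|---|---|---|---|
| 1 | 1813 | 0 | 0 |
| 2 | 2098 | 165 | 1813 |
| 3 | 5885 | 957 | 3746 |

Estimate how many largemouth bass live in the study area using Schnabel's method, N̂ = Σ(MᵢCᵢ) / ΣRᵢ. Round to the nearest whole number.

N ≈ 23,038

Σ MᵢCᵢ = 0·1813 + 1813·2098 + 3746·5885 = 0 + 3803674 + 22045210 = 25848884
Σ Rᵢ = 0 + 165 + 957 = 1122
N̂ = 25848884 / 1122 ≈ 23038.2 → 23038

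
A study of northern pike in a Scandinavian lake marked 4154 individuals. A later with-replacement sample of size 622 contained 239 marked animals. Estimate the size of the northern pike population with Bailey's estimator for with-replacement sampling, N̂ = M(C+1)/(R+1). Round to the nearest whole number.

N̂ = 4154·(622+1)/(239+1) = 4154·623/240 = 2587942/240 ≈ 10783.1 → 10783

N ≈ 10,783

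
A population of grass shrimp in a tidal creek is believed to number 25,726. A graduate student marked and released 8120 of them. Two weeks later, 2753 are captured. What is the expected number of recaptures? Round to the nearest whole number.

The marked fraction of the population is 8120/25726, so in a sample of 2753 expect C·(M/N) marked.
E[R] = 8120 × 2753 / 25726 = 22354360 / 25726 ≈ 868.9 → 869

expected recaptures ≈ 869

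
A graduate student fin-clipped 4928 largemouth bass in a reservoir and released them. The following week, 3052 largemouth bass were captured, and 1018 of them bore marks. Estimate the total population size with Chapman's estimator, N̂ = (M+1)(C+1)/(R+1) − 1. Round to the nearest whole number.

N̂ = (4928+1)(3052+1)/(1018+1) − 1 = 4929·3053/1019 − 1
= 15048237/1019 − 1 ≈ 14767.7 − 1 ≈ 14766.7 → 14767

N ≈ 14,767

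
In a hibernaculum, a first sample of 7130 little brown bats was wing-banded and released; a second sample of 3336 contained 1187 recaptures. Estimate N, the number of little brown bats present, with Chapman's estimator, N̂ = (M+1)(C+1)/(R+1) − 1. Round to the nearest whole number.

N̂ = (7130+1)(3336+1)/(1187+1) − 1 = 7131·3337/1188 − 1
= 23796147/1188 − 1 ≈ 20030.4 − 1 ≈ 20029.4 → 20029

N ≈ 20,029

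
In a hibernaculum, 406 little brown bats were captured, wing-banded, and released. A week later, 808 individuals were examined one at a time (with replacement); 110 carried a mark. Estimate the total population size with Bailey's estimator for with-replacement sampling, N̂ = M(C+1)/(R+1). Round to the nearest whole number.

N̂ = 406·(808+1)/(110+1) = 406·809/111 = 328454/111 ≈ 2959.0 → 2959

N ≈ 2959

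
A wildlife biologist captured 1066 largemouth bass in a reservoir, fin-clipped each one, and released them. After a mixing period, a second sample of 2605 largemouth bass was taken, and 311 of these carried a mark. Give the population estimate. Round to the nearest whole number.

N ≈ 8929

N = (1066 × 2605) / 311 = 2776930 / 311 ≈ 8929.0 → 8929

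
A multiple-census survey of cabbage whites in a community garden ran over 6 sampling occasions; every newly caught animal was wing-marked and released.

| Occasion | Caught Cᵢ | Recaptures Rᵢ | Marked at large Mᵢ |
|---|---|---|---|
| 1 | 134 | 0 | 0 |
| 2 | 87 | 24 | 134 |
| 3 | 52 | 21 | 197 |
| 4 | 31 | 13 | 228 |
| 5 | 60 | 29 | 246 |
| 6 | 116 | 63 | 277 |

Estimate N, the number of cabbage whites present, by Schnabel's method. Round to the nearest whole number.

N ≈ 506

Σ MᵢCᵢ = 0·134 + 134·87 + 197·52 + 228·31 + 246·60 + 277·116 = 0 + 11658 + 10244 + 7068 + 14760 + 32132 = 75862
Σ Rᵢ = 0 + 24 + 21 + 13 + 29 + 63 = 150
N̂ = 75862 / 150 ≈ 505.7 → 506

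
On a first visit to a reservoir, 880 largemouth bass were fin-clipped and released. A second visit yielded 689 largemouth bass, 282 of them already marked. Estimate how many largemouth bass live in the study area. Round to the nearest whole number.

The marked fraction in the recapture sample should equal the marked fraction in the population: 282/689 = 880/N.
N = (880 × 689) / 282 = 606320 / 282 ≈ 2150.1 → 2150

N ≈ 2150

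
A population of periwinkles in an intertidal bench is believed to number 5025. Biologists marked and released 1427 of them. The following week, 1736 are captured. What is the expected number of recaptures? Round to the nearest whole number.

Expected recaptures E[R] = M·C / N.
E[R] = 1427 × 1736 / 5025 = 2477272 / 5025 ≈ 493.0 → 493

expected recaptures ≈ 493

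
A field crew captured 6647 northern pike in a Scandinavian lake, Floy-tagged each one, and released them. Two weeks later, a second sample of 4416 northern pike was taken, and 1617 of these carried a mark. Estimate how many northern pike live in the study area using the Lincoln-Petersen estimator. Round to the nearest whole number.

N ≈ 18,153

N = (6647 × 4416) / 1617 = 29353152 / 1617 ≈ 18152.8 → 18153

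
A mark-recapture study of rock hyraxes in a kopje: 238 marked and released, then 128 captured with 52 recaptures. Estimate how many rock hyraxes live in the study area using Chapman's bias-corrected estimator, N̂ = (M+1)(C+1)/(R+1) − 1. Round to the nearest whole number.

N ≈ 581

N̂ = (238+1)(128+1)/(52+1) − 1 = 239·129/53 − 1
= 30831/53 − 1 ≈ 581.7 − 1 ≈ 580.7 → 581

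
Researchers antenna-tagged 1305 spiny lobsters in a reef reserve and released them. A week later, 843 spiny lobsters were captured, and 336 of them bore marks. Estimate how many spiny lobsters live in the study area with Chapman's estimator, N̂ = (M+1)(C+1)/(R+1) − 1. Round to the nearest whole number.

N ≈ 3270

N̂ = (1305+1)(843+1)/(336+1) − 1 = 1306·844/337 − 1
= 1102264/337 − 1 ≈ 3270.8 − 1 ≈ 3269.8 → 3270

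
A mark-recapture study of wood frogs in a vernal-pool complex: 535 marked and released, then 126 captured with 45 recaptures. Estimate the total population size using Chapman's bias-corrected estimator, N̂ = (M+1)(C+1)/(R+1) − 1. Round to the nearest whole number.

N̂ = (535+1)(126+1)/(45+1) − 1 = 536·127/46 − 1
= 68072/46 − 1 ≈ 1479.8 − 1 ≈ 1478.8 → 1479

N ≈ 1479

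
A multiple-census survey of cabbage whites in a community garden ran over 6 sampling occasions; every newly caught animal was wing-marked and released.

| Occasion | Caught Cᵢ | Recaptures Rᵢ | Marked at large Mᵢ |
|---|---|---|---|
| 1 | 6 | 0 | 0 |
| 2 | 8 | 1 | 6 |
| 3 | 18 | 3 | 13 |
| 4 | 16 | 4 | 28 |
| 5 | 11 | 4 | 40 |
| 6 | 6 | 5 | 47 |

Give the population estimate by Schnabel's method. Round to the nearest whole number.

Σ MᵢCᵢ = 0·6 + 6·8 + 13·18 + 28·16 + 40·11 + 47·6 = 0 + 48 + 234 + 448 + 440 + 282 = 1452
Σ Rᵢ = 0 + 1 + 3 + 4 + 4 + 5 = 17
N̂ = 1452 / 17 ≈ 85.4 → 85

N ≈ 85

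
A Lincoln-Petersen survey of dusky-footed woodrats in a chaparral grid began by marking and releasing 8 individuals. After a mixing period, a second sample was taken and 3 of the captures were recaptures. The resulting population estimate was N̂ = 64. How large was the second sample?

From N = M·C/R: C = N·R / M = 64·3 / 8 = 192 / 8 = 24.

C = 24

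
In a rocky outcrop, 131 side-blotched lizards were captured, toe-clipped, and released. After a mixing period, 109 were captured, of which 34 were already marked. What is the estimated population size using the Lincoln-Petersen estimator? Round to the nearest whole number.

N ≈ 420

The marked fraction in the recapture sample should equal the marked fraction in the population: 34/109 = 131/N.
N = (131 × 109) / 34 = 14279 / 34 ≈ 420.0 → 420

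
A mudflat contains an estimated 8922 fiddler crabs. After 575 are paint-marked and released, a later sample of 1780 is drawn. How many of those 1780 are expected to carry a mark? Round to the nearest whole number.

expected recaptures ≈ 115

Expected recaptures E[R] = M·C / N.
E[R] = 575 × 1780 / 8922 = 1023500 / 8922 ≈ 114.7 → 115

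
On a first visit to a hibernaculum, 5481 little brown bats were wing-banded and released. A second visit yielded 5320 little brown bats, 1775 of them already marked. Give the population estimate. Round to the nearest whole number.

N ≈ 16,428

Lincoln-Petersen assumes M/N = R/C, so N = M·C / R.
N = (5481 × 5320) / 1775 = 29158920 / 1775 ≈ 16427.6 → 16428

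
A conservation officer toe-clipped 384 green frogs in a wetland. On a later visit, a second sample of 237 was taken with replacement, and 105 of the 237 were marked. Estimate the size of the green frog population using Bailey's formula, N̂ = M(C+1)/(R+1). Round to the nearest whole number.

N ≈ 862

N̂ = 384·(237+1)/(105+1) = 384·238/106 = 91392/106 ≈ 862.2 → 862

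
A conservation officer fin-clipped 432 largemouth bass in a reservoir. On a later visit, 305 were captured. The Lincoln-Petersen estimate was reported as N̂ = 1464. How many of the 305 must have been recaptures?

R = 90

From N = M·C/R: R = M·C / N = 432·305 / 1464 = 131760 / 1464 = 90.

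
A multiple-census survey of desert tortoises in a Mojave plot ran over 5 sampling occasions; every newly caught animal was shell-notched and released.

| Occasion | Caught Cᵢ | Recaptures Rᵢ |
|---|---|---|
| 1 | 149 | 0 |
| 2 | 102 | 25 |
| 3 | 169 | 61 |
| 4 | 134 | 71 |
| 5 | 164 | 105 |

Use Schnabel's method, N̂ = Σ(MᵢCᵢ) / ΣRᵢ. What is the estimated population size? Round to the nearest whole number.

Marked at large before each occasion: Mᵢ = Σⱼ<ᵢ (Cⱼ − Rⱼ) → M1=0, M2=149, M3=226, M4=334, M5=397
Σ MᵢCᵢ = 0·149 + 149·102 + 226·169 + 334·134 + 397·164 = 0 + 15198 + 38194 + 44756 + 65108 = 163256
Σ Rᵢ = 0 + 25 + 61 + 71 + 105 = 262
N̂ = 163256 / 262 ≈ 623.1 → 623

N ≈ 623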